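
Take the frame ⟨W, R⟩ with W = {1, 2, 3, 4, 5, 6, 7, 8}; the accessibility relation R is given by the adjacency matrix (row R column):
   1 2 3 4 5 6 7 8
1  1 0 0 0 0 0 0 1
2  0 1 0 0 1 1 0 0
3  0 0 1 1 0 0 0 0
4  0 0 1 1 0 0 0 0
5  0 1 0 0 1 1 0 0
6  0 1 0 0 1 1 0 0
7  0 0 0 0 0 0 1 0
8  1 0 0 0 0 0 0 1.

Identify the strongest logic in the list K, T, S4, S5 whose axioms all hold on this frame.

S5

Reflexive (axiom T): yes — every world is R-related to itself.
Transitive (axiom 4): yes — every two-step R-path is closed by a direct edge.
Euclidean (axiom 5): yes — any two successors of a common world are R-related.
So F validates K, T, S4, S5. The strongest is S5.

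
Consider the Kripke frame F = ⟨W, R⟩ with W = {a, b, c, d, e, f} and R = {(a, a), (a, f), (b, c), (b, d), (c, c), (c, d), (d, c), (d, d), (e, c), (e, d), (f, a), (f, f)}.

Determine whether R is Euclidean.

Euclidean: yes — any two successors of a common world are R-related.

Yes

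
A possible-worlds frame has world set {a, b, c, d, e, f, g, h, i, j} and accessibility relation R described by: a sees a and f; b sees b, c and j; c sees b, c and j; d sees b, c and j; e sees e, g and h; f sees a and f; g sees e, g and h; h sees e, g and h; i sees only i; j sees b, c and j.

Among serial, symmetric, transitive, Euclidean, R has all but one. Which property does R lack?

Serial: yes — every world has a successor (e.g. a R a).
Symmetric: no — d R b but not b R d.
Transitive: yes — every two-step R-path is closed by a direct edge.
Euclidean: yes — any two successors of a common world are R-related.
Only symmetric fails.

symmetric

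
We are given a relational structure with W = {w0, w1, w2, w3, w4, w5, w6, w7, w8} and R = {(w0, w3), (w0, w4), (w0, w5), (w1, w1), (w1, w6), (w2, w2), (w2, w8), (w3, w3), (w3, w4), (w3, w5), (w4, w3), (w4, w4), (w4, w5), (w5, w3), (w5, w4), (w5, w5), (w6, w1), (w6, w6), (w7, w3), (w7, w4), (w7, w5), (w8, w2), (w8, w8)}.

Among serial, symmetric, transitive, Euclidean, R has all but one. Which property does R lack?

Serial: yes — every world has a successor (e.g. w0 R w3).
Symmetric: no — w0 R w3 but not w3 R w0.
Transitive: yes — every two-step R-path is closed by a direct edge.
Euclidean: yes — any two successors of a common world are R-related.
Only symmetric fails.

symmetric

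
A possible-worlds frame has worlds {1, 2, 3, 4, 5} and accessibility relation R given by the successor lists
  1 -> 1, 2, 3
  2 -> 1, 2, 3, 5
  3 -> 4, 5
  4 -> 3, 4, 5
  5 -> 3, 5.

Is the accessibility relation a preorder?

No

Reflexive: no — 3 is not related to itself.
Transitive: no — 1 R 2 and 2 R 5, but not 1 R 5.
So R is not a preorder.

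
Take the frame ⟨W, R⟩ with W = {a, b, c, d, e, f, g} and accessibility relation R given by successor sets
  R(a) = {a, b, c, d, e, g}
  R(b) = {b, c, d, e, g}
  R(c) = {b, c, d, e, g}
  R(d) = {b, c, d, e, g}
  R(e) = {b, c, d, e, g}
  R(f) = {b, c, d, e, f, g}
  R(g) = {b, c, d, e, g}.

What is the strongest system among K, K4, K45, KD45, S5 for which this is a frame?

Transitive (axiom 4): yes — every two-step R-path is closed by a direct edge.
Euclidean (axiom 5): no — a R b and a R a, but not b R a.
Serial (axiom D): yes — every world has a successor (e.g. a R a).
Reflexive (axiom T): yes — every world is R-related to itself.
So F validates K, K4; K45 would additionally require R to be Euclidean. The strongest is K4.

K4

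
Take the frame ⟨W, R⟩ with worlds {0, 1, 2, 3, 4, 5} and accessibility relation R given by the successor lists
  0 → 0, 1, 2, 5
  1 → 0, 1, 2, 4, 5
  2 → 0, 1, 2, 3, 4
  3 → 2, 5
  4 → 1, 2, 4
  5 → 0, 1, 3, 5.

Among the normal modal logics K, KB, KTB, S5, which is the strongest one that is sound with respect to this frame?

KB

Symmetric (axiom B): yes — every pair in R has its reverse in R.
Reflexive (axiom T): no — 3 is not related to itself.
Euclidean (axiom 5): no — 0 R 2 and 0 R 5, but not 2 R 5.
So F validates K, KB; KTB would additionally require R to be reflexive. The strongest is KB.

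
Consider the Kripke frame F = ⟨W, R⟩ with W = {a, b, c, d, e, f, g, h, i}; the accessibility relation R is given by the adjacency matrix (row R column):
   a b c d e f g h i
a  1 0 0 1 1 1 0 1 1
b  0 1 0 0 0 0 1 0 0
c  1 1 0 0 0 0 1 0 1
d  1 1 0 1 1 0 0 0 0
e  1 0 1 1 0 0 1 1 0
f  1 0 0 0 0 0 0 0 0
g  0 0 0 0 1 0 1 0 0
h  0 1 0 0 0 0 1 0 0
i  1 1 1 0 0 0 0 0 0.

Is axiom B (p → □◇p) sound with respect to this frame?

No

The schema B characterises exactly the symmetric frames.
Symmetric: no — a R h but not h R a.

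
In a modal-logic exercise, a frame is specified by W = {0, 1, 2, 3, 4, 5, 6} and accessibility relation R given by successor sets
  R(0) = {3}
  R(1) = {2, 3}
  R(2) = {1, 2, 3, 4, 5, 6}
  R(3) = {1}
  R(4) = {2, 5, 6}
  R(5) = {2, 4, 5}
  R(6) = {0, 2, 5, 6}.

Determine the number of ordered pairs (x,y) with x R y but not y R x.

5

Enumerating: (0,3), (2,3), (4,6), (6,0), (6,5).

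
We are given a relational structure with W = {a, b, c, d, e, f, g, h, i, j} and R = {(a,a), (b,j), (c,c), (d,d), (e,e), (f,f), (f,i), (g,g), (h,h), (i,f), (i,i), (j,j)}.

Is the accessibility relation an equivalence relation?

Reflexive: no — b is not related to itself.
Symmetric: no — b R j but not j R b.
Transitive: yes — every two-step R-path is closed by a direct edge.
So R is not an equivalence relation.

No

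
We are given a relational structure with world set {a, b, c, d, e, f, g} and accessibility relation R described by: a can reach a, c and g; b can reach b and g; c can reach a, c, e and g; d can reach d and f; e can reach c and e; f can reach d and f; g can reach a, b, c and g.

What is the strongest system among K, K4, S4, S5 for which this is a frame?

K

Transitive (axiom 4): no — a R c and c R e, but not a R e.
Reflexive (axiom T): yes — every world is R-related to itself.
Euclidean (axiom 5): no — c R a and c R e, but not a R e.
So F validates K; K4 would additionally require R to be transitive. The strongest is K.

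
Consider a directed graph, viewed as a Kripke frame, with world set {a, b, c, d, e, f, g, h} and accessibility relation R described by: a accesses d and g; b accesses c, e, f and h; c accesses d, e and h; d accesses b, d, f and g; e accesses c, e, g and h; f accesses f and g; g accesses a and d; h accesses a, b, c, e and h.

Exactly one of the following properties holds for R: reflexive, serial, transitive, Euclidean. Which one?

Reflexive: no — a is not related to itself.
Serial: yes — every world has a successor (e.g. a R d).
Transitive: no — a R d and d R b, but not a R b.
Euclidean: no — b R c and b R f, but not c R f.
Only serial holds.

serial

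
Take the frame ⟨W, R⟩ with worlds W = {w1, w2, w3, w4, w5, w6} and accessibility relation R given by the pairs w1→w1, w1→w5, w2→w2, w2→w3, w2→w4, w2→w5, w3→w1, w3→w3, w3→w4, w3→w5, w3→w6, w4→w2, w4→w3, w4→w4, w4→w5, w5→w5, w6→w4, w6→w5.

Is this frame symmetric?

No

Symmetric: no — w1 R w5 but not w5 R w1.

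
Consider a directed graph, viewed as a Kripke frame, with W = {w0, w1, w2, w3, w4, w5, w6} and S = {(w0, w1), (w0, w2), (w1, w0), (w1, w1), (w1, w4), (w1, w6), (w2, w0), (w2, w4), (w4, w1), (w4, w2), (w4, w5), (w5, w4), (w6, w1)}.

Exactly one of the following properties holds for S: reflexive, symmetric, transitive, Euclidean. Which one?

symmetric

Reflexive: no — w0 is not related to itself.
Symmetric: yes — every pair in S has its reverse in S.
Transitive: no — w0 S w1 and w1 S w4, but not w0 S w4.
Euclidean: no — w0 S w1 and w0 S w2, but not w1 S w2.
Only symmetric holds.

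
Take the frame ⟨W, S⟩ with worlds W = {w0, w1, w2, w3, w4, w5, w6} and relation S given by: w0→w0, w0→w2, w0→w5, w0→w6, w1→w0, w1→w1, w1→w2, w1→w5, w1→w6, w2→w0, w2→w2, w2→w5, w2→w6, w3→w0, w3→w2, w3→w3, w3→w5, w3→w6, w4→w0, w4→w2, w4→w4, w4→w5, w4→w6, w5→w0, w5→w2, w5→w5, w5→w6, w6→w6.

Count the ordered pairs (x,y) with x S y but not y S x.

Enumerating: (w0,w6), (w1,w0), (w1,w2), (w1,w5), (w1,w6), (w2,w6), (w3,w0), (w3,w2), (w3,w5), (w3,w6), (w4,w0), (w4,w2), (w4,w5), (w4,w6), (w5,w6).

15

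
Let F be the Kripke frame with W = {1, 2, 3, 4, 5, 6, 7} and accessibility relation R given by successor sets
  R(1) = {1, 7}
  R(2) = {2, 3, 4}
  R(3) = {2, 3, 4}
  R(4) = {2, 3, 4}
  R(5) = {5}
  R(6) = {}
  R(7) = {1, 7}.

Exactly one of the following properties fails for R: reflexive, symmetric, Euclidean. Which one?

reflexive

Reflexive: no — 6 is not related to itself.
Symmetric: yes — every pair in R has its reverse in R.
Euclidean: yes — any two successors of a common world are R-related.
Only reflexive fails.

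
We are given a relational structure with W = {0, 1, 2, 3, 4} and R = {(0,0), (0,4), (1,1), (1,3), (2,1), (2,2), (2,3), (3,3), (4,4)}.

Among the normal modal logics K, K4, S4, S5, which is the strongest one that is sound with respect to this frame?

Transitive (axiom 4): yes — every two-step R-path is closed by a direct edge.
Reflexive (axiom T): yes — every world is R-related to itself.
Euclidean (axiom 5): no — 2 R 3 and 2 R 1, but not 3 R 1.
So F validates K, K4, S4; S5 would additionally require R to be Euclidean. The strongest is S4.

S4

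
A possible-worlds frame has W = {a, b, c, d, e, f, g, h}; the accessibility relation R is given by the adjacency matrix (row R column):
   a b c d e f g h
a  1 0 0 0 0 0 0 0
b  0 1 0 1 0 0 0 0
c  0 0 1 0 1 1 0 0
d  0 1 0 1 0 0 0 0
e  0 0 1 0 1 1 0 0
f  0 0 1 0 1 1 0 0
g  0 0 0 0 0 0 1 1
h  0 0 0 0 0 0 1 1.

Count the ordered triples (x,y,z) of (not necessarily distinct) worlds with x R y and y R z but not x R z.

0

R is transitive; there are no such tuples.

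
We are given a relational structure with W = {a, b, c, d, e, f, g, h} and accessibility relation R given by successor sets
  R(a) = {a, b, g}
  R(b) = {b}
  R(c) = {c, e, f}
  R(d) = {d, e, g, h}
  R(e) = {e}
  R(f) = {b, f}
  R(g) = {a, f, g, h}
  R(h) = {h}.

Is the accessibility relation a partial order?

Reflexive: yes — every world is R-related to itself.
Transitive: no — a R g and g R f, but not a R f.
Antisymmetric: no — a R g and g R a with a ≠ g.
So R is not a partial order.

No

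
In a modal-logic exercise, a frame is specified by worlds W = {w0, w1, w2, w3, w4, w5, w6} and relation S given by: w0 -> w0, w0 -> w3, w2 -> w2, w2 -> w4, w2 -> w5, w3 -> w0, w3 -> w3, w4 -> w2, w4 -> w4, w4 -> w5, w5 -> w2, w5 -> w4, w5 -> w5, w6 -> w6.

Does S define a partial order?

No

Reflexive: no — w1 is not related to itself.
Transitive: yes — every two-step S-path is closed by a direct edge.
Antisymmetric: no — w0 S w3 and w3 S w0 with w0 ≠ w3.
So S is not a partial order.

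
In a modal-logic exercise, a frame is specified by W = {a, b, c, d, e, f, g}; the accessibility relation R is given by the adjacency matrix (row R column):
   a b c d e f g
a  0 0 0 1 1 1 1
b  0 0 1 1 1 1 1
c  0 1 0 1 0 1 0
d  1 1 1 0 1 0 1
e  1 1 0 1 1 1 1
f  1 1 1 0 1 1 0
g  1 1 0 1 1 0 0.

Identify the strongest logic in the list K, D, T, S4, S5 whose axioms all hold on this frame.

Serial (axiom D): yes — every world has a successor (e.g. a R d).
Reflexive (axiom T): no — a is not related to itself.
Transitive (axiom 4): no — a R d and d R b, but not a R b.
Euclidean (axiom 5): no — a R d and a R f, but not d R f.
So F validates K, D; T would additionally require R to be reflexive. The strongest is D.

D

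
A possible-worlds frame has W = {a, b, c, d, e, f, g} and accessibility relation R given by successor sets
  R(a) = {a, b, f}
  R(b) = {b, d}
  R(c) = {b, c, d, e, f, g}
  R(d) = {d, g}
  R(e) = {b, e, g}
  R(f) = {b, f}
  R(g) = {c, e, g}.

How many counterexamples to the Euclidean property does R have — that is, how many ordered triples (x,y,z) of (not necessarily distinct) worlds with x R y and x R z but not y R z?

28

Enumerating: (a,b,a), (a,b,f), (a,f,a), (b,d,b), (c,b,c), (c,b,e), (c,b,f), (c,b,g), (c,d,b), (c,d,c), (c,d,e), (c,d,f), … and 16 more.
Total: 28.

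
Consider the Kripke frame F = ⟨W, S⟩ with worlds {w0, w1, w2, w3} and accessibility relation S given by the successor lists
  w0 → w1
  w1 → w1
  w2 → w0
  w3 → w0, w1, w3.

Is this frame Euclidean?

Euclidean: no — w3 S w1 and w3 S w0, but not w1 S w0.

No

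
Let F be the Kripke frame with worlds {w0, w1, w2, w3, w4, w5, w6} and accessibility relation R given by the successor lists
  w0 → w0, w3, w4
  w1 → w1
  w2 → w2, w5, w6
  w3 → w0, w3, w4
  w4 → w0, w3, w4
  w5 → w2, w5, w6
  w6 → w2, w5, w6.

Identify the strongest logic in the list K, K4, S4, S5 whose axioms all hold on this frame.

Transitive (axiom 4): yes — every two-step R-path is closed by a direct edge.
Reflexive (axiom T): yes — every world is R-related to itself.
Euclidean (axiom 5): yes — any two successors of a common world are R-related.
So F validates K, K4, S4, S5. The strongest is S5.

S5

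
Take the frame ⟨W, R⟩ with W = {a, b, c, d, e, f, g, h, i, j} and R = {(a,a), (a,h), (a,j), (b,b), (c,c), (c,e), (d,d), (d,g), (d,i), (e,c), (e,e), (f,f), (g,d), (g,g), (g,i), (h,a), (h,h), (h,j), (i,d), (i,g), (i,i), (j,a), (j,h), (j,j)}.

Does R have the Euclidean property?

Yes

Euclidean: yes — any two successors of a common world are R-related.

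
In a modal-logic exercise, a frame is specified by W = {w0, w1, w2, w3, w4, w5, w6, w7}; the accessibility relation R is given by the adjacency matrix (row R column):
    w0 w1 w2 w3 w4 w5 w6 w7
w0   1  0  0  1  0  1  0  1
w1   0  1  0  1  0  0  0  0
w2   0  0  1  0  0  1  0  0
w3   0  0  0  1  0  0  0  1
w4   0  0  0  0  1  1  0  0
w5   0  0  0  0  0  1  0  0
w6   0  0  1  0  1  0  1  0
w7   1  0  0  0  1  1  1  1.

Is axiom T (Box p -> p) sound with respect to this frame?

The schema T characterises exactly the reflexive frames.
Reflexive: yes — every world is R-related to itself.

Yes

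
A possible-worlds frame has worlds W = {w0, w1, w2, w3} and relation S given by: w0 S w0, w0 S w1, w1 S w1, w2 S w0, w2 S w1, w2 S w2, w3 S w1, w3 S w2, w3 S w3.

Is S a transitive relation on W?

Transitive: no — w3 S w2 and w2 S w0, but not w3 S w0.

No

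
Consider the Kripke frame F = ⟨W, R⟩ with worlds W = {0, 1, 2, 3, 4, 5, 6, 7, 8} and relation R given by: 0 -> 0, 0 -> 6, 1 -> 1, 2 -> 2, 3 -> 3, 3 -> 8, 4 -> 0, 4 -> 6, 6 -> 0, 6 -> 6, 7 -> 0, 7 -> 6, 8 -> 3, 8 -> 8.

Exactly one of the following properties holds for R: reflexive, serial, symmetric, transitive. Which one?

transitive

Reflexive: no — 4 is not related to itself.
Serial: no — 5 has no R-successor.
Symmetric: no — 4 R 0 but not 0 R 4.
Transitive: yes — every two-step R-path is closed by a direct edge.
Only transitive holds.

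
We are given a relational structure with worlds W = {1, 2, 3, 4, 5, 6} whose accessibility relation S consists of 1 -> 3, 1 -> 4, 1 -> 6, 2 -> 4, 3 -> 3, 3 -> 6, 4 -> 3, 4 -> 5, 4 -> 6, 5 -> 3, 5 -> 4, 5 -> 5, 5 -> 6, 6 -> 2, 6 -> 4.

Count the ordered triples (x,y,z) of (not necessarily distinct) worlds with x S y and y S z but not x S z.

Enumerating: (1,4,5), (1,6,2), (2,4,3), (2,4,5), (2,4,6), (3,6,2), (3,6,4), (4,5,4), (4,6,2), (4,6,4), (5,6,2), (6,4,3), (6,4,5), (6,4,6).

14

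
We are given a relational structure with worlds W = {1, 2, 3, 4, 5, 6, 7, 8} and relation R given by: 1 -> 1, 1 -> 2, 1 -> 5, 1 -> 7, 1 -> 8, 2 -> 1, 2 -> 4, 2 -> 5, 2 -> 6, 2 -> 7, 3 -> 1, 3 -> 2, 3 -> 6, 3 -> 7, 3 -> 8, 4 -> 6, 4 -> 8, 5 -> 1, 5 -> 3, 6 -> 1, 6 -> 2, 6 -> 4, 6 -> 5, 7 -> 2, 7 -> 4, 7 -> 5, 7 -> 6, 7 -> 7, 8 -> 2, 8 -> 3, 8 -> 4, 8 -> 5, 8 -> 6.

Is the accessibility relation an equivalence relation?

Reflexive: no — 2 is not related to itself.
Symmetric: no — 1 R 7 but not 7 R 1.
Transitive: no — 1 R 2 and 2 R 4, but not 1 R 4.
So R is not an equivalence relation.

No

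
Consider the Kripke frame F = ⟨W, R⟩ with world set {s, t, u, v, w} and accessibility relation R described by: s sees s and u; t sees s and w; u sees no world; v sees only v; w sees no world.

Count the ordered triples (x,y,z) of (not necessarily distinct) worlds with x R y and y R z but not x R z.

Enumerating: (t,s,u).

1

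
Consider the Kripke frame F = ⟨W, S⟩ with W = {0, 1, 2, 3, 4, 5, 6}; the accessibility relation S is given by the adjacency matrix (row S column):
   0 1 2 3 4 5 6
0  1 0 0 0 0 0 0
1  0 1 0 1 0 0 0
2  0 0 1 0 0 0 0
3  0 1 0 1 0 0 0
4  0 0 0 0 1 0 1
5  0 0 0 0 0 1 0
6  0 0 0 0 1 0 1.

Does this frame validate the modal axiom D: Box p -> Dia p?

Yes

Axiom D corresponds to the accessibility relation being serial.
Serial: yes — every world has a successor (e.g. 0 S 0).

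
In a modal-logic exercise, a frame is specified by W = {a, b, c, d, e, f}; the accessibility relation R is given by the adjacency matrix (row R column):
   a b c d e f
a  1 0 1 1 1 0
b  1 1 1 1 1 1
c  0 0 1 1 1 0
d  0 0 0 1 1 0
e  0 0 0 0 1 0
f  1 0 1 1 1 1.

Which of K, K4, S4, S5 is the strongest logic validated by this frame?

S4

Transitive (axiom 4): yes — every two-step R-path is closed by a direct edge.
Reflexive (axiom T): yes — every world is R-related to itself.
Euclidean (axiom 5): no — a R d and a R c, but not d R c.
So F validates K, K4, S4; S5 would additionally require R to be Euclidean. The strongest is S4.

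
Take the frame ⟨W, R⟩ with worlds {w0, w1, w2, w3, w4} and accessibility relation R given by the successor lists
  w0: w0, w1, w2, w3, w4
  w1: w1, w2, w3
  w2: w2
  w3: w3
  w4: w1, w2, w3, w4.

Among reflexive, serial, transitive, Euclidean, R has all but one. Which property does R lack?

Euclidean

Reflexive: yes — every world is R-related to itself.
Serial: yes — every world has a successor (e.g. w0 R w0).
Transitive: yes — every two-step R-path is closed by a direct edge.
Euclidean: no — w0 R w1 and w0 R w4, but not w1 R w4.
Only Euclidean fails.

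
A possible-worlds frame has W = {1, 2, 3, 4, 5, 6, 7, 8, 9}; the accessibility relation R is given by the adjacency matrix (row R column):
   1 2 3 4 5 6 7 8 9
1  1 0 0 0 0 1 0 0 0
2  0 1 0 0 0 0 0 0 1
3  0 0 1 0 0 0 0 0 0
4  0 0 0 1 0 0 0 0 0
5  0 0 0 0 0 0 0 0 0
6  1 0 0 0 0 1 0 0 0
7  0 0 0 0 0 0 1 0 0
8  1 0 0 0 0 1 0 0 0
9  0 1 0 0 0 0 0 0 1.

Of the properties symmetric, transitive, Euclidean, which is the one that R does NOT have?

Symmetric: no — 8 R 1 but not 1 R 8.
Transitive: yes — every two-step R-path is closed by a direct edge.
Euclidean: yes — any two successors of a common world are R-related.
Only symmetric fails.

symmetric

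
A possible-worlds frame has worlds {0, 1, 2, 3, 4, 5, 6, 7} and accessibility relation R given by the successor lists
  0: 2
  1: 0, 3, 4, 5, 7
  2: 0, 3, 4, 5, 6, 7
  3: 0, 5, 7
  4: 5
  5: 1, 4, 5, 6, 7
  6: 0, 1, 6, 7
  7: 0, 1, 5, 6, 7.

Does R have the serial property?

Serial: yes — every world has a successor (e.g. 0 R 2).

Yes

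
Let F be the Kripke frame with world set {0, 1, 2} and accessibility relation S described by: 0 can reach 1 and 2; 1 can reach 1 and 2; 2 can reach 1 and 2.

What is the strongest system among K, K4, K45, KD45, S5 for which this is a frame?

Transitive (axiom 4): yes — every two-step S-path is closed by a direct edge.
Euclidean (axiom 5): yes — any two successors of a common world are S-related.
Serial (axiom D): yes — every world has a successor (e.g. 0 S 1).
Reflexive (axiom T): no — 0 is not related to itself.
So F validates K, K4, K45, KD45; S5 would additionally require S to be reflexive. The strongest is KD45.

KD45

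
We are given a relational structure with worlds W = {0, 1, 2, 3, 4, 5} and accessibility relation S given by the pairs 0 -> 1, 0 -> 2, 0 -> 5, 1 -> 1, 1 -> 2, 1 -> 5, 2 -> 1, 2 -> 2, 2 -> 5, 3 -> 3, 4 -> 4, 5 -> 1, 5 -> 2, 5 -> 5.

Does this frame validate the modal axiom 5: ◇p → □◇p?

Yes

By correspondence theory, 5 is valid on a frame iff S is Euclidean.
Euclidean: yes — any two successors of a common world are S-related.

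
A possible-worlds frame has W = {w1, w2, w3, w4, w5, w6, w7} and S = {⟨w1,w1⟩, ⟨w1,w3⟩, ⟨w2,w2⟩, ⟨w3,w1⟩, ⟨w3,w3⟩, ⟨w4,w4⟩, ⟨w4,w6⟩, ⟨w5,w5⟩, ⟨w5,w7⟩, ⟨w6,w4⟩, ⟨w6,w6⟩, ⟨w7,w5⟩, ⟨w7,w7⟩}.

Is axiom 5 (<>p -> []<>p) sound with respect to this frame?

The schema 5 characterises exactly the Euclidean frames.
Euclidean: yes — any two successors of a common world are S-related.

Yes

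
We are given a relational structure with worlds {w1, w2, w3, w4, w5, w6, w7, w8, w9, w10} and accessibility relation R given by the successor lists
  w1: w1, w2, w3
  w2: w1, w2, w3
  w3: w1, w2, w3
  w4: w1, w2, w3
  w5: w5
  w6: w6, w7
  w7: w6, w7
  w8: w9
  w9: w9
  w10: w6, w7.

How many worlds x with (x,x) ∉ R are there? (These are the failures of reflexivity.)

3

Enumerating: w4, w8, w10.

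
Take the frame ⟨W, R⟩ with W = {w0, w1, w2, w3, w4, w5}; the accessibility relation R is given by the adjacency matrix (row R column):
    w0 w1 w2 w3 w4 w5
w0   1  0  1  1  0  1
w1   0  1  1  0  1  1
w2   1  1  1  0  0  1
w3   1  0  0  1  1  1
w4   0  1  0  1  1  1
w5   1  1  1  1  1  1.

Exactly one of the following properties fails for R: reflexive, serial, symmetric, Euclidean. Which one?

Reflexive: yes — every world is R-related to itself.
Serial: yes — every world has a successor (e.g. w0 R w0).
Symmetric: yes — every pair in R has its reverse in R.
Euclidean: no — w0 R w2 and w0 R w3, but not w2 R w3.
Only Euclidean fails.

Euclidean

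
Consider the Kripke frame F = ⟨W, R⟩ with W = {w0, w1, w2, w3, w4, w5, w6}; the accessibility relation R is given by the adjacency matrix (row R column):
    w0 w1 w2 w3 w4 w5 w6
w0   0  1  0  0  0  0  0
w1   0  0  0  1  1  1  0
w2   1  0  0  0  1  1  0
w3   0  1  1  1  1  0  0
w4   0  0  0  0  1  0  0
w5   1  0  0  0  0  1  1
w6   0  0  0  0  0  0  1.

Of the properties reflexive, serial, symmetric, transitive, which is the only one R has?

Reflexive: no — w0 is not related to itself.
Serial: yes — every world has a successor (e.g. w0 R w1).
Symmetric: no — w0 R w1 but not w1 R w0.
Transitive: no — w0 R w1 and w1 R w3, but not w0 R w3.
Only serial holds.

serial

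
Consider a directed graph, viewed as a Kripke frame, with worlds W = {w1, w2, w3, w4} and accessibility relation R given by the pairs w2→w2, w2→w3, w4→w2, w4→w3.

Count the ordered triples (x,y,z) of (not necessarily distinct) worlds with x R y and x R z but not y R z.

4

Enumerating: (w2,w3,w2), (w2,w3,w3), (w4,w3,w2), (w4,w3,w3).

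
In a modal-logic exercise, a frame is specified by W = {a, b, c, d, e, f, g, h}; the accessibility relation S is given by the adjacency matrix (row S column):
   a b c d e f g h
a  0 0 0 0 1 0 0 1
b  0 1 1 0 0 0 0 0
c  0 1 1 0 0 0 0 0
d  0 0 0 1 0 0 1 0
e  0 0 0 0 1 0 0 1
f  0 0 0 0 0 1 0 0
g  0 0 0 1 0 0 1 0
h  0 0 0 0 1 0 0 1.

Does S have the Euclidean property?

Euclidean: yes — any two successors of a common world are S-related.

Yes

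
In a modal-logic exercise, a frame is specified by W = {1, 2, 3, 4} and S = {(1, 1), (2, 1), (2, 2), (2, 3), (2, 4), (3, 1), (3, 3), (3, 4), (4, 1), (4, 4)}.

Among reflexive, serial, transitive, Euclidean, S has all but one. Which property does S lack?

Reflexive: yes — every world is S-related to itself.
Serial: yes — every world has a successor (e.g. 1 S 1).
Transitive: yes — every two-step S-path is closed by a direct edge.
Euclidean: no — 2 S 1 and 2 S 3, but not 1 S 3.
Only Euclidean fails.

Euclidean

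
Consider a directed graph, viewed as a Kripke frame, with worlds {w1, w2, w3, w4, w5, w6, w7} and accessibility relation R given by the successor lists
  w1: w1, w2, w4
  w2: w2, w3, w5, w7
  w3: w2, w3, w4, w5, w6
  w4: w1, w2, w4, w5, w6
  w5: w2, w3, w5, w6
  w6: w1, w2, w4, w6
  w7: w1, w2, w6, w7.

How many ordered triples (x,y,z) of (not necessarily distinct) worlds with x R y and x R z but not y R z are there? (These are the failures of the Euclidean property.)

Enumerating: (w1,w2,w1), (w1,w2,w4), (w2,w3,w7), (w2,w5,w7), (w2,w7,w3), (w2,w7,w5), (w3,w2,w4), (w3,w2,w6), (w3,w4,w3), (w3,w5,w4), (w3,w6,w3), (w3,w6,w5), … and 20 more.
Total: 32.

32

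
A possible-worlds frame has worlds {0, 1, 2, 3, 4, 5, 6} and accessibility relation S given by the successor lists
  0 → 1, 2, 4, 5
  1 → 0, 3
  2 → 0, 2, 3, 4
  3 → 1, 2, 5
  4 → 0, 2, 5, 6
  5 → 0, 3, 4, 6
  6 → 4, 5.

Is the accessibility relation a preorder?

No

Reflexive: no — 0 is not related to itself.
Transitive: no — 0 S 1 and 1 S 3, but not 0 S 3.
So S is not a preorder.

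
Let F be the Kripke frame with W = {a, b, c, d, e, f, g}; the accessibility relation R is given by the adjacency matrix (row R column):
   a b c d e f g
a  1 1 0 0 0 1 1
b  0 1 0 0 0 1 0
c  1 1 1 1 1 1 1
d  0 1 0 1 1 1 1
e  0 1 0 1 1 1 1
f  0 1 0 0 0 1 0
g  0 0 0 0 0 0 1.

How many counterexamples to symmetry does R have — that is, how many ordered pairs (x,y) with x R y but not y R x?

Enumerating: (a,b), (a,f), (a,g), (c,a), (c,b), (c,d), (c,e), (c,f), (c,g), (d,b), (d,f), (d,g), (e,b), (e,f), (e,g).

15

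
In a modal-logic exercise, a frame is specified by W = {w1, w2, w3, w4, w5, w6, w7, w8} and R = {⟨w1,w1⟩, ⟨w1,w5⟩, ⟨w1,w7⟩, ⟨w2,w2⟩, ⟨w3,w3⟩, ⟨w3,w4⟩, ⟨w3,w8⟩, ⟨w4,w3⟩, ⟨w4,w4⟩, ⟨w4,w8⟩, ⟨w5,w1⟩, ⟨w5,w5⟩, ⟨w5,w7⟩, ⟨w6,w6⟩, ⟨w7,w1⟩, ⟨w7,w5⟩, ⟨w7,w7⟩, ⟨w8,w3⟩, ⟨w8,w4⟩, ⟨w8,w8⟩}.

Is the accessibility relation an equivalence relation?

Reflexive: yes — every world is R-related to itself.
Symmetric: yes — every pair in R has its reverse in R.
Transitive: yes — every two-step R-path is closed by a direct edge.
So R is an equivalence relation.

Yes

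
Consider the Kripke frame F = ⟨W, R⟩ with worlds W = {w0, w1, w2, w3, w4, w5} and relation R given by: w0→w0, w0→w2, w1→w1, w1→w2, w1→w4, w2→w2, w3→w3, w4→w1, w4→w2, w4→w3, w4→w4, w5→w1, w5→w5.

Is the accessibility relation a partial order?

Reflexive: yes — every world is R-related to itself.
Transitive: no — w1 R w4 and w4 R w3, but not w1 R w3.
Antisymmetric: no — w1 R w4 and w4 R w1 with w1 ≠ w4.
So R is not a partial order.

No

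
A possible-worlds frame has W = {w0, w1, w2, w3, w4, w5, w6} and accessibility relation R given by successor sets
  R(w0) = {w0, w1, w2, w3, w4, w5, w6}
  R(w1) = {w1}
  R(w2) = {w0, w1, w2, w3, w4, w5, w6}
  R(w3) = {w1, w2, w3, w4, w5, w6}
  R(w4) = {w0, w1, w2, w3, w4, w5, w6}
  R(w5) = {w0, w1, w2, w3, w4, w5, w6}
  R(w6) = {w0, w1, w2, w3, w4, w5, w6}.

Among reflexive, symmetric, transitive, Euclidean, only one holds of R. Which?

reflexive

Reflexive: yes — every world is R-related to itself.
Symmetric: no — w0 R w1 but not w1 R w0.
Transitive: no — w3 R w2 and w2 R w0, but not w3 R w0.
Euclidean: no — w0 R w1 and w0 R w2, but not w1 R w2.
Only reflexive holds.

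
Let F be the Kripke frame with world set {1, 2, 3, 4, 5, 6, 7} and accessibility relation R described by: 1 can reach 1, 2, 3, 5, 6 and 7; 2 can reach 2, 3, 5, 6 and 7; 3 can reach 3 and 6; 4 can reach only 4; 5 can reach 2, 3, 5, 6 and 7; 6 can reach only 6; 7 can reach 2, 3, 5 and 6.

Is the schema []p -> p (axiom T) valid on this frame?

Axiom T corresponds to the accessibility relation being reflexive.
Reflexive: no — 7 is not related to itself.

No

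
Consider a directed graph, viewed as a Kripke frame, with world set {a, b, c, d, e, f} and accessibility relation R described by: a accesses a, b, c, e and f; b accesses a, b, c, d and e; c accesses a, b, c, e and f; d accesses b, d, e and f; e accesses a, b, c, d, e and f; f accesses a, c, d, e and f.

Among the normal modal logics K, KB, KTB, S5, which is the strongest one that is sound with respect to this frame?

KTB

Symmetric (axiom B): yes — every pair in R has its reverse in R.
Reflexive (axiom T): yes — every world is R-related to itself.
Euclidean (axiom 5): no — a R b and a R f, but not b R f.
So F validates K, KB, KTB; S5 would additionally require R to be Euclidean. The strongest is KTB.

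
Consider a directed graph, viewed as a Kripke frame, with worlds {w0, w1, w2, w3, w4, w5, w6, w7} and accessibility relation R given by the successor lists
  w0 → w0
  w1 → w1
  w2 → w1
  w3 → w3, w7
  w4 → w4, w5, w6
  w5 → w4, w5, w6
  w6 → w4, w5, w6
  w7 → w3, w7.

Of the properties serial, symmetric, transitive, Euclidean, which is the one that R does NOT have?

symmetric

Serial: yes — every world has a successor (e.g. w0 R w0).
Symmetric: no — w2 R w1 but not w1 R w2.
Transitive: yes — every two-step R-path is closed by a direct edge.
Euclidean: yes — any two successors of a common world are R-related.
Only symmetric fails.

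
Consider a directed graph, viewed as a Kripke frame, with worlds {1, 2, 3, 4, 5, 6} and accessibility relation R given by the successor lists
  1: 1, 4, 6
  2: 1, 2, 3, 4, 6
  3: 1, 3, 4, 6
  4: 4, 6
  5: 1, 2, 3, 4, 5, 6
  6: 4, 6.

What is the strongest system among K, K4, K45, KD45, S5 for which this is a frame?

K4

Transitive (axiom 4): yes — every two-step R-path is closed by a direct edge.
Euclidean (axiom 5): no — 2 R 1 and 2 R 3, but not 1 R 3.
Serial (axiom D): yes — every world has a successor (e.g. 1 R 1).
Reflexive (axiom T): yes — every world is R-related to itself.
So F validates K, K4; K45 would additionally require R to be Euclidean. The strongest is K4.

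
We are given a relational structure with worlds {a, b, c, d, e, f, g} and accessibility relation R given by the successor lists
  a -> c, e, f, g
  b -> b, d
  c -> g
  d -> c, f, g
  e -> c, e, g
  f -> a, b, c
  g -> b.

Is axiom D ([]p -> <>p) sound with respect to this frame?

Axiom D corresponds to the accessibility relation being serial.
Serial: yes — every world has a successor (e.g. a R c).

Yes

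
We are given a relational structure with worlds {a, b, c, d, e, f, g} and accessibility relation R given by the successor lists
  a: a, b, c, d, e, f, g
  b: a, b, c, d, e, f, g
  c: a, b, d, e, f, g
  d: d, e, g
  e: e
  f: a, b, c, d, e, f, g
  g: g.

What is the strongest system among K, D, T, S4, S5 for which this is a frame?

D

Serial (axiom D): yes — every world has a successor (e.g. a R a).
Reflexive (axiom T): no — c is not related to itself.
Transitive (axiom 4): no — c R a and a R c, but not c R c.
Euclidean (axiom 5): no — a R d and a R b, but not d R b.
So F validates K, D; T would additionally require R to be reflexive. The strongest is D.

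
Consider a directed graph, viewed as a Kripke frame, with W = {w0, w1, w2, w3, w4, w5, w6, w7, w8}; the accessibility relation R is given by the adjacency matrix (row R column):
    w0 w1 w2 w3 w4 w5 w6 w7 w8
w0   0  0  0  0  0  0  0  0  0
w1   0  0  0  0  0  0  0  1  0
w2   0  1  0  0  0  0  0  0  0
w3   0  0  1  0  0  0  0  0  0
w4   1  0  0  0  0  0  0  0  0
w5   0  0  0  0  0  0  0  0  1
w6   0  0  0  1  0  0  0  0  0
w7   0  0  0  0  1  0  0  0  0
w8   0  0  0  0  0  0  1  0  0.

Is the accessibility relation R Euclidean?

No

Euclidean: no — w1 R w7 and w1 R w7, but not w7 R w7.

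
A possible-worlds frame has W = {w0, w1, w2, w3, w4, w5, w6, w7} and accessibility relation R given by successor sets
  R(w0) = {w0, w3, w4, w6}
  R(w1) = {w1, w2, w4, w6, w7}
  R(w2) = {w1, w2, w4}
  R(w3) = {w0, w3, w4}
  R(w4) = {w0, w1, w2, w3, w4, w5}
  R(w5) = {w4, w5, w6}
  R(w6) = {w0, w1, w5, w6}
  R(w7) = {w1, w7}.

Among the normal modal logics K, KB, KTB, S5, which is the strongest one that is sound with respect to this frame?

Symmetric (axiom B): yes — every pair in R has its reverse in R.
Reflexive (axiom T): yes — every world is R-related to itself.
Euclidean (axiom 5): no — w0 R w3 and w0 R w6, but not w3 R w6.
So F validates K, KB, KTB; S5 would additionally require R to be Euclidean. The strongest is KTB.

KTB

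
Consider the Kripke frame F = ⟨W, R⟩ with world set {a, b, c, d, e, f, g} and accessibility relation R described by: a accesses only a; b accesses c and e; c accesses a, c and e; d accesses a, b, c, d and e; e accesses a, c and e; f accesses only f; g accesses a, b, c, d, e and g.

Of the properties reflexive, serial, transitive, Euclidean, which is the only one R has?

Reflexive: no — b is not related to itself.
Serial: yes — every world has a successor (e.g. a R a).
Transitive: no — b R c and c R a, but not b R a.
Euclidean: no — c R a and c R e, but not a R e.
Only serial holds.

serial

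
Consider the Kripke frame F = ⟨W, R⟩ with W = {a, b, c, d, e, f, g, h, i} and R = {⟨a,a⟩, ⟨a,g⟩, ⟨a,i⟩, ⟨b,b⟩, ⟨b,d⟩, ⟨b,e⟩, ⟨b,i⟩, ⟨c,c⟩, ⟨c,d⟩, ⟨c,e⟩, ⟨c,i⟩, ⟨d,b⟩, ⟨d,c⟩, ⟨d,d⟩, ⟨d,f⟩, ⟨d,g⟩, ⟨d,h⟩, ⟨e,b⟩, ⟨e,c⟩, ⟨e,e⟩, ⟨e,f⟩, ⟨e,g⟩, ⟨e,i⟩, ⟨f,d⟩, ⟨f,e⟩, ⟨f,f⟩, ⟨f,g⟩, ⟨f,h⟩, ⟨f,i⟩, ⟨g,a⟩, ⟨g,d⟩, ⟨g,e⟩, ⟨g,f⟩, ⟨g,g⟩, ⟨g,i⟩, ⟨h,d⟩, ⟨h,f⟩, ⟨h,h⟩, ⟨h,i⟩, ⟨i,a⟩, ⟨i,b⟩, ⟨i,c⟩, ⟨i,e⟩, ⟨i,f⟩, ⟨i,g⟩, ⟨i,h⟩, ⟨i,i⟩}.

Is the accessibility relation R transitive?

No

Transitive: no — a R g and g R d, but not a R d.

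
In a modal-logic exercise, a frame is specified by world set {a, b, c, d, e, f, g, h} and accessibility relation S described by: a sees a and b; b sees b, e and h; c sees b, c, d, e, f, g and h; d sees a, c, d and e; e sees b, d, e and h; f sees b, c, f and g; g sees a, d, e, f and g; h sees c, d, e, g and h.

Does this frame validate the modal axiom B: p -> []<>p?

No

The schema B characterises exactly the symmetric frames.
Symmetric: no — a S b but not b S a.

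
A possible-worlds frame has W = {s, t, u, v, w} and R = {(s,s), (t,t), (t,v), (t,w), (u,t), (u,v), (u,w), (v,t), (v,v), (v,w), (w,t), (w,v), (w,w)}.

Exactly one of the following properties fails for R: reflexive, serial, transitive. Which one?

Reflexive: no — u is not related to itself.
Serial: yes — every world has a successor (e.g. s R s).
Transitive: yes — every two-step R-path is closed by a direct edge.
Only reflexive fails.

reflexive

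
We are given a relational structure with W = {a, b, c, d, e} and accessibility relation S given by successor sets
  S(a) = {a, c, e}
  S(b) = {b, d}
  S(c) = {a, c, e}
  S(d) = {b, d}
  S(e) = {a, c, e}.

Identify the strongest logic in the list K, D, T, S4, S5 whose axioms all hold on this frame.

Serial (axiom D): yes — every world has a successor (e.g. a S a).
Reflexive (axiom T): yes — every world is S-related to itself.
Transitive (axiom 4): yes — every two-step S-path is closed by a direct edge.
Euclidean (axiom 5): yes — any two successors of a common world are S-related.
So F validates K, D, T, S4, S5. The strongest is S5.

S5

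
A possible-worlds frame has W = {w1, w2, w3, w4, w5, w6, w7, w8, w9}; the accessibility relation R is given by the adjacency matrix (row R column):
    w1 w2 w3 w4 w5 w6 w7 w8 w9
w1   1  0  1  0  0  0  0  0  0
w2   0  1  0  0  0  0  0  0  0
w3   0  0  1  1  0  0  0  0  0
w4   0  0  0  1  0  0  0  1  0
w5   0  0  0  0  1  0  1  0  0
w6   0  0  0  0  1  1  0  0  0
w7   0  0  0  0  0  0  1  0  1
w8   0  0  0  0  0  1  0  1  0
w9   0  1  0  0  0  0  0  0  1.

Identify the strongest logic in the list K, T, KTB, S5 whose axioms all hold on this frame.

T

Reflexive (axiom T): yes — every world is R-related to itself.
Symmetric (axiom B): no — w1 R w3 but not w3 R w1.
Euclidean (axiom 5): no — w1 R w3 and w1 R w1, but not w3 R w1.
So F validates K, T; KTB would additionally require R to be symmetric. The strongest is T.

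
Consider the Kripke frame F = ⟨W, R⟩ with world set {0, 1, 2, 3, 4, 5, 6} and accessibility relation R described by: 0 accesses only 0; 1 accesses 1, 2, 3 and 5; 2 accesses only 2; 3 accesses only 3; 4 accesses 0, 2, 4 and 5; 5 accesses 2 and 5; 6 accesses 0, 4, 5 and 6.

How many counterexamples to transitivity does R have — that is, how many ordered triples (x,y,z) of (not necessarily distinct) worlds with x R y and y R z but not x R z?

2

Enumerating: (6,4,2), (6,5,2).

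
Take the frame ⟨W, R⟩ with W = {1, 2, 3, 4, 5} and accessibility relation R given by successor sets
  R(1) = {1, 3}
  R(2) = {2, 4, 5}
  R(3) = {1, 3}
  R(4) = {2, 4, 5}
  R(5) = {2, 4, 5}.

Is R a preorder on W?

Reflexive: yes — every world is R-related to itself.
Transitive: yes — every two-step R-path is closed by a direct edge.
So R is a preorder.

Yes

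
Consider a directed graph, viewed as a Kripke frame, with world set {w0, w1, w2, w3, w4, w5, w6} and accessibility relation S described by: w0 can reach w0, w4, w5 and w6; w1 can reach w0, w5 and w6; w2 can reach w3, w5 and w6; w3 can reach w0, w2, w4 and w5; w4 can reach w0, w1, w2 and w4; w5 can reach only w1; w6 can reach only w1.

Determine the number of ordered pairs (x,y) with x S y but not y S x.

10

Enumerating: (w0,w5), (w0,w6), (w1,w0), (w2,w5), (w2,w6), (w3,w0), (w3,w4), (w3,w5), (w4,w1), (w4,w2).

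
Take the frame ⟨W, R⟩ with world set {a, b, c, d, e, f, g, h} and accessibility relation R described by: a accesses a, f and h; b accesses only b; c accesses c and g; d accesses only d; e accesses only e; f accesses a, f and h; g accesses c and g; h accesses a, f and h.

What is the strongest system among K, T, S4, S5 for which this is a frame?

S5

Reflexive (axiom T): yes — every world is R-related to itself.
Transitive (axiom 4): yes — every two-step R-path is closed by a direct edge.
Euclidean (axiom 5): yes — any two successors of a common world are R-related.
So F validates K, T, S4, S5. The strongest is S5.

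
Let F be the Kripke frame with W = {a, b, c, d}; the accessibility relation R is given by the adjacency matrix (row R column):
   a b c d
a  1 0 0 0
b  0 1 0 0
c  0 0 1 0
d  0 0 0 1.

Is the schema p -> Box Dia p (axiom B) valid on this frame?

Yes

By correspondence theory, B is valid on a frame iff R is symmetric.
Symmetric: yes — every pair in R has its reverse in R.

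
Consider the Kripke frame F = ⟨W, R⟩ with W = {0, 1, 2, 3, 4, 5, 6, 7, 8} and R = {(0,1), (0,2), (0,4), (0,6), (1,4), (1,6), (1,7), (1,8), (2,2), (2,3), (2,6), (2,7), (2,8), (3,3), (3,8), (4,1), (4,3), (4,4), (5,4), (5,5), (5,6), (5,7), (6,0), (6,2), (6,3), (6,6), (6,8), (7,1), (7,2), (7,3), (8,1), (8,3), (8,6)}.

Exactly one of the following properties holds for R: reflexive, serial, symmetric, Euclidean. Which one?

serial

Reflexive: no — 0 is not related to itself.
Serial: yes — every world has a successor (e.g. 0 R 1).
Symmetric: no — 0 R 1 but not 1 R 0.
Euclidean: no — 0 R 1 and 0 R 2, but not 1 R 2.
Only serial holds.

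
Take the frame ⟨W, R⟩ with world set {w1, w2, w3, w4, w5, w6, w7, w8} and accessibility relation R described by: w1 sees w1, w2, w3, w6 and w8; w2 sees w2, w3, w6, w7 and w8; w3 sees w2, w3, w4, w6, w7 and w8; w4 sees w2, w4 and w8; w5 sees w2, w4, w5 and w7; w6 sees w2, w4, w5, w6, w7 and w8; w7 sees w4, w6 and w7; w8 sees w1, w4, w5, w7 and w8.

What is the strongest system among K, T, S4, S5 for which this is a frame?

T

Reflexive (axiom T): yes — every world is R-related to itself.
Transitive (axiom 4): no — w1 R w2 and w2 R w7, but not w1 R w7.
Euclidean (axiom 5): no — w1 R w6 and w1 R w3, but not w6 R w3.
So F validates K, T; S4 would additionally require R to be transitive. The strongest is T.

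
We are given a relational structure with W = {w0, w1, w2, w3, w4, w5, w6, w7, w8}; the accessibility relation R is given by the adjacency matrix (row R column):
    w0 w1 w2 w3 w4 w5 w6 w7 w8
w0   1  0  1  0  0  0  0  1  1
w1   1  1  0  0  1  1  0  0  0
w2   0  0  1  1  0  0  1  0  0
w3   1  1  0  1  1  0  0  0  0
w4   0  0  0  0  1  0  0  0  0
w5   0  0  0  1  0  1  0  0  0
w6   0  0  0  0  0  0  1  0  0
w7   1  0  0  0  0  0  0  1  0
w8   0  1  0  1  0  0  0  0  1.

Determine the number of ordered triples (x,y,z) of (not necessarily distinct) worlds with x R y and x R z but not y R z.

32

Enumerating: (w0,w2,w0), (w0,w2,w7), (w0,w2,w8), (w0,w7,w2), (w0,w7,w8), (w0,w8,w0), (w0,w8,w2), (w0,w8,w7), (w1,w0,w1), (w1,w0,w4), (w1,w0,w5), (w1,w4,w0), … and 20 more.
Total: 32.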